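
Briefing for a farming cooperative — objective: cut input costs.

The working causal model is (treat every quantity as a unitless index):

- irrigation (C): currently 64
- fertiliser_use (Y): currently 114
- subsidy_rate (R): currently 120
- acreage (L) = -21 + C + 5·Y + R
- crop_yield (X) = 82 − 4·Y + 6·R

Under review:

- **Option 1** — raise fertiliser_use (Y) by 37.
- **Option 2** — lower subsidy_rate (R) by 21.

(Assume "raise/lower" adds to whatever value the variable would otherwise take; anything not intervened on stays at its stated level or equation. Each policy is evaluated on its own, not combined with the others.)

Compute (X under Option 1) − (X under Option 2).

-22

Option 1 (Y + 37):
  Y = 114 + 37 = 151
  R = 120
  X = 82 − 4·151 + 6·120 = 198
Option 2 (R − 21):
  Y = 114
  R = 120 − 21 = 99
  X = 82 − 4·114 + 6·99 = 220
X: 198 − 220 = -22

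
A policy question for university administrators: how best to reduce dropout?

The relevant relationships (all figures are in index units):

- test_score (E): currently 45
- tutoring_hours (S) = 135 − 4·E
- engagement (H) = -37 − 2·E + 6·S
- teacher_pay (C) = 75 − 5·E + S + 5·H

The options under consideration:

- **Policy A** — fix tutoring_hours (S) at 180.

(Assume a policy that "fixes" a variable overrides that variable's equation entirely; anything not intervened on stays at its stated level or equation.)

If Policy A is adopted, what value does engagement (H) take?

Policy A (S := 180):
  E = 45
  S = 180
  H = -37 − 2·45 + 6·180 = 953

953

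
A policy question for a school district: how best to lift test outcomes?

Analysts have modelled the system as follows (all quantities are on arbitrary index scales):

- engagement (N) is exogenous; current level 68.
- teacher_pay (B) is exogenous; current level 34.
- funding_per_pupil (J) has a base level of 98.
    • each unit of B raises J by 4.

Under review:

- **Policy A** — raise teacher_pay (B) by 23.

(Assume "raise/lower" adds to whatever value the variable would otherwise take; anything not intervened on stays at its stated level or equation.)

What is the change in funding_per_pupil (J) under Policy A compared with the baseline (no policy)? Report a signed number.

Baseline:
  B = 34
  J = 98 + 4·34 = 234
Policy A (B + 23):
  B = 34 + 23 = 57
  J = 98 + 4·57 = 326
Change in J: 326 − 234 = 92

92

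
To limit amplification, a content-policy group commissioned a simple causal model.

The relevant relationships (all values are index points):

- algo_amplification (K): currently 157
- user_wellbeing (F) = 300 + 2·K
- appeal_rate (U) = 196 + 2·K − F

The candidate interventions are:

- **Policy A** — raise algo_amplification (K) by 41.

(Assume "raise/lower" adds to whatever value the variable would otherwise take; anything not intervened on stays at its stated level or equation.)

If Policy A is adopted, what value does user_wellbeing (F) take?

Policy A (K + 41):
  K = 157 + 41 = 198
  F = 300 + 2·198 = 696

696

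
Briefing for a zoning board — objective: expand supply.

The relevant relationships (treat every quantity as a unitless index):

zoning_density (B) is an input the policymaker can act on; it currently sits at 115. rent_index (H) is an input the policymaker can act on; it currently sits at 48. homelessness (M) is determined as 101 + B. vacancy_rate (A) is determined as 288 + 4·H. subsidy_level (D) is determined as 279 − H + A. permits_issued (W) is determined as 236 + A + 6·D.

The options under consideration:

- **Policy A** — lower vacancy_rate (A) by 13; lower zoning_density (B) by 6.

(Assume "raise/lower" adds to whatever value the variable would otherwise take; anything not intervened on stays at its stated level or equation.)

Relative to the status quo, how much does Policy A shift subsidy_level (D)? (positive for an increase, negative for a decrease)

Baseline:
  H = 48
  A = 288 + 4·48 = 480
  D = 279 − 48 + 480 = 711
Policy A (A − 13, B − 6):
  H = 48
  A = 288 + 4·48 (−13 from intervention) = 467
  D = 279 − 48 + 467 = 698
Change in D: 698 − 711 = -13

-13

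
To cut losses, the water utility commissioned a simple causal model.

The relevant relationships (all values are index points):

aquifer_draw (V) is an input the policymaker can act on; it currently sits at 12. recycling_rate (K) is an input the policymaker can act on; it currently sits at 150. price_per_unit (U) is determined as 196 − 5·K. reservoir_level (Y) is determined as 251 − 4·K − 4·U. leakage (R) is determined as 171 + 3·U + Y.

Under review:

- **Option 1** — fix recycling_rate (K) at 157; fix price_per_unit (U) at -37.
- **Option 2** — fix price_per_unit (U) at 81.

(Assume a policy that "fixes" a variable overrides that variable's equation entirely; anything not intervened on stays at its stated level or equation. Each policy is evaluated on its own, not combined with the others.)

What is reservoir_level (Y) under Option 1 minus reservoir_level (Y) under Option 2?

Option 1 (K := 157, U := -37):
  K = 157
  U = -37
  Y = 251 − 4·157 − 4·(-37) = -229
Option 2 (U := 81):
  K = 150
  U = 81
  Y = 251 − 4·150 − 4·81 = -673
Y: -229 − (-673) = 444

444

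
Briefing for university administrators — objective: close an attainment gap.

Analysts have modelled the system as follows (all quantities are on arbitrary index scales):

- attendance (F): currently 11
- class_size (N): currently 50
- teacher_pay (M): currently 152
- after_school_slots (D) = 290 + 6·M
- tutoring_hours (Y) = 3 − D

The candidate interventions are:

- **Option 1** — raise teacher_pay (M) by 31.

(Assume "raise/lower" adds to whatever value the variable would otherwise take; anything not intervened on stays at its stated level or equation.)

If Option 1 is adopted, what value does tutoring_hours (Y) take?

-1385

Option 1 (M + 31):
  M = 152 + 31 = 183
  D = 290 + 6·183 = 1388
  Y = 3 − 1388 = -1385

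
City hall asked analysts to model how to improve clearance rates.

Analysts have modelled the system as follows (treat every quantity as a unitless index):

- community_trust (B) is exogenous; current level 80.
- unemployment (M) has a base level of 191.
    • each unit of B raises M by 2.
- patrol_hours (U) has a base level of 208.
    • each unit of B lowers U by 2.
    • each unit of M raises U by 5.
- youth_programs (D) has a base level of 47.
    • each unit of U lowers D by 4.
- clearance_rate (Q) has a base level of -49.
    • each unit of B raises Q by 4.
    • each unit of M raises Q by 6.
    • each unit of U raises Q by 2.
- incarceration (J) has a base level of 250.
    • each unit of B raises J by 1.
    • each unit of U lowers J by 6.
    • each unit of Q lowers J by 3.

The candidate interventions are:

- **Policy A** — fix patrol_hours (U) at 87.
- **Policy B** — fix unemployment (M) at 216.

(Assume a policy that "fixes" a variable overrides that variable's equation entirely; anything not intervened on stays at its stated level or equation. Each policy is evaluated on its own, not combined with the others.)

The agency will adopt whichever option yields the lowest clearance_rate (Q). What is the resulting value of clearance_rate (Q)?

Policy A (U := 87):
  B = 80
  M = 191 + 2·80 = 351
  U = 87
  Q = -49 + 4·80 + 6·351 + 2·87 = 2551
Policy B (M := 216):
  B = 80
  M = 216
  U = 208 − 2·80 + 5·216 = 1128
  Q = -49 + 4·80 + 6·216 + 2·1128 = 3823
Comparing — Policy A: Q=2551, Policy B: Q=3823. Lowest is 2551 (Policy A).

2551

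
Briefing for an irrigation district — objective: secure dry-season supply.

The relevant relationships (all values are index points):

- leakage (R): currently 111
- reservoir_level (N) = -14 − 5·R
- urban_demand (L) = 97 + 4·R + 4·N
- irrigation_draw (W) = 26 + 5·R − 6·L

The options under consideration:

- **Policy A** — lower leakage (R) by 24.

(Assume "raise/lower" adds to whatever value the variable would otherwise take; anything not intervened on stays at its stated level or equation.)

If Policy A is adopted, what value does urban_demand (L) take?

Policy A (R − 24):
  R = 111 − 24 = 87
  N = -14 − 5·87 = -449
  L = 97 + 4·87 + 4·(-449) = -1351

-1351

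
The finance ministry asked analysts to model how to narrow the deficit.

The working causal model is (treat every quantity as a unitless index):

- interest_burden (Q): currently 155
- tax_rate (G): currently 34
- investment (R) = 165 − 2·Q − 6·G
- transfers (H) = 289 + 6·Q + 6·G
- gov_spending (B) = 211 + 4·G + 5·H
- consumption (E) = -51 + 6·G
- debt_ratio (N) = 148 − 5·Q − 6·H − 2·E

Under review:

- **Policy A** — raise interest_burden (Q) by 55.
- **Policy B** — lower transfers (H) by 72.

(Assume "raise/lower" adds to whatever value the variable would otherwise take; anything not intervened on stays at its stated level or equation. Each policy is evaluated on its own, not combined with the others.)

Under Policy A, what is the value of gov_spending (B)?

Policy A (Q + 55):
  Q = 155 + 55 = 210
  G = 34
  H = 289 + 6·210 + 6·34 = 1753
  B = 211 + 4·34 + 5·1753 = 9112

9112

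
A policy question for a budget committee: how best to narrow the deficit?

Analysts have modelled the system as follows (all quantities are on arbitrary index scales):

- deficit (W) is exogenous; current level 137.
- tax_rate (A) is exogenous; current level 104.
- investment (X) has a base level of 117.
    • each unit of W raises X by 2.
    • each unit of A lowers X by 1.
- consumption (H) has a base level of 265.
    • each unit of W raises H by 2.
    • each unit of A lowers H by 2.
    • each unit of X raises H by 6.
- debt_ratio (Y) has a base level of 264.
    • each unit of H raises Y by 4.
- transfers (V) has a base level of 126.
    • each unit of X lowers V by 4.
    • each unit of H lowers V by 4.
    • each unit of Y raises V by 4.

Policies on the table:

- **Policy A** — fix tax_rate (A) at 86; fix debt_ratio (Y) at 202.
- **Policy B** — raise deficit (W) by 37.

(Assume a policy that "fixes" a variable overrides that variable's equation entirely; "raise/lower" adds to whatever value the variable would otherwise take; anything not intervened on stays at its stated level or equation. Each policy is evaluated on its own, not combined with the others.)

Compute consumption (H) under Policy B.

Policy B (W + 37):
  W = 137 + 37 = 174
  A = 104
  X = 117 + 2·174 − 104 = 361
  H = 265 + 2·174 − 2·104 + 6·361 = 2571

2571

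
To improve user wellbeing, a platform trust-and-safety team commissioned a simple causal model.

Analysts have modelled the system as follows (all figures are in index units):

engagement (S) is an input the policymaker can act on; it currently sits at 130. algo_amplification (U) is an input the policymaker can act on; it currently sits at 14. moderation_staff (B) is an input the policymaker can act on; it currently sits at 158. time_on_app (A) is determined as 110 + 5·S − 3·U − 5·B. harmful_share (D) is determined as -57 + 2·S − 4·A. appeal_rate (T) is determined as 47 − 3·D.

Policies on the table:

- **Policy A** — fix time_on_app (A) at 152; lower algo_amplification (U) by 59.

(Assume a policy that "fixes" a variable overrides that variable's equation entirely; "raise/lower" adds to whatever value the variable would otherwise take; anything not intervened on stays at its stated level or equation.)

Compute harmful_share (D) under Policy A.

-405

Policy A (A := 152, U − 59):
  S = 130
  U = 14 − 59 = -45
  B = 158
  A = 152
  D = -57 + 2·130 − 4·152 = -405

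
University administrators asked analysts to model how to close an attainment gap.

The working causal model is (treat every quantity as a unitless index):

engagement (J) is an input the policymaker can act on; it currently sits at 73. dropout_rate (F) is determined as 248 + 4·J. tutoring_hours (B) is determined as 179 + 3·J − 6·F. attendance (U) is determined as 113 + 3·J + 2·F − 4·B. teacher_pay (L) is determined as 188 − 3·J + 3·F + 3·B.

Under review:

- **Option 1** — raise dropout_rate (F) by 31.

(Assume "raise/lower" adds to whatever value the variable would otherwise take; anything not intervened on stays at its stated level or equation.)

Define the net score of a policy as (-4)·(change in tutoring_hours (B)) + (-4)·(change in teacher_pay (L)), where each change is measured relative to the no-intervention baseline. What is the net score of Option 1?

Baseline:
  J = 73
  F = 248 + 4·73 = 540
  B = 179 + 3·73 − 6·540 = -2842
  L = 188 − 3·73 + 3·540 + 3·(-2842) = -6937
Option 1 (F + 31):
  J = 73
  F = 248 + 4·73 (+31 from intervention) = 571
  B = 179 + 3·73 − 6·571 = -3028
  L = 188 − 3·73 + 3·571 + 3·(-3028) = -7402
ΔB = -3028 − (-2842) = -186; ΔL = -7402 − (-6937) = -465
Score = (-4)·(-186) + (-4)·(-465) = 2604

2604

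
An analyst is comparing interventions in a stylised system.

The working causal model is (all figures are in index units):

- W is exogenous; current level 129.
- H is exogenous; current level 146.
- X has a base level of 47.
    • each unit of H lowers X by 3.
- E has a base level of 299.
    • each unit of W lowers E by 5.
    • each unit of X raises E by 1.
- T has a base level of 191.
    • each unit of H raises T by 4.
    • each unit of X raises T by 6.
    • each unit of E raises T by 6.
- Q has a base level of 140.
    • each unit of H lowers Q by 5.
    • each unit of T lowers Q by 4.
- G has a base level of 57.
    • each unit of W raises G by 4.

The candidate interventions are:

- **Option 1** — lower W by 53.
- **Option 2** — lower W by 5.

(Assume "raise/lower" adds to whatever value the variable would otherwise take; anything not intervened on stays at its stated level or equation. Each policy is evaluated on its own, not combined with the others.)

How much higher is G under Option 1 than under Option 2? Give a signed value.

Option 1 (W − 53):
  W = 129 − 53 = 76
  G = 57 + 4·76 = 361
Option 2 (W − 5):
  W = 129 − 5 = 124
  G = 57 + 4·124 = 553
G: 361 − 553 = -192

-192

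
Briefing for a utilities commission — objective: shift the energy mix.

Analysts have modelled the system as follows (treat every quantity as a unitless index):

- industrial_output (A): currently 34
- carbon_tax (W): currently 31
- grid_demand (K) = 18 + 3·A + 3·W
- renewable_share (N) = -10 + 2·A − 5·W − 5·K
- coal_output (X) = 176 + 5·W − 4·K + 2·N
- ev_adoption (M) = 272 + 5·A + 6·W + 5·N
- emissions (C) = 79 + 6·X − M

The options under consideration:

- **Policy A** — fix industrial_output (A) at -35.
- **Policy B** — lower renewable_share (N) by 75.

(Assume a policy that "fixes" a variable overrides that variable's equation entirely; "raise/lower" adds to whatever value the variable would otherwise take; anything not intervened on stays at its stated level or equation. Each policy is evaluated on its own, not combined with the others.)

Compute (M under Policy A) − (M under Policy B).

4515

Policy A (A := -35):
  A = -35
  W = 31
  K = 18 + 3·(-35) + 3·31 = 6
  N = -10 + 2·(-35) − 5·31 − 5·6 = -265
  M = 272 + 5·(-35) + 6·31 + 5·(-265) = -1042
Policy B (N − 75):
  A = 34
  W = 31
  K = 18 + 3·34 + 3·31 = 213
  N = -10 + 2·34 − 5·31 − 5·213 (−75 from intervention) = -1237
  M = 272 + 5·34 + 6·31 + 5·(-1237) = -5557
M: -1042 − (-5557) = 4515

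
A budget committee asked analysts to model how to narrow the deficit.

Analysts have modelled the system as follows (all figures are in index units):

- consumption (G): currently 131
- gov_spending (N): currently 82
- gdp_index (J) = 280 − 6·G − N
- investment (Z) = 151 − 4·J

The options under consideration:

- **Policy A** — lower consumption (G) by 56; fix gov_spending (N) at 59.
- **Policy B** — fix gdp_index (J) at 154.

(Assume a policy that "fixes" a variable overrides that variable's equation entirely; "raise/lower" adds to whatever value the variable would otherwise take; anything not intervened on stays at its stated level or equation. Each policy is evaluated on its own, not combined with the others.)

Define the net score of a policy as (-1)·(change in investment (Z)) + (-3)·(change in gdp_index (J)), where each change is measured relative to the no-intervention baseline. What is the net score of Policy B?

Baseline:
  G = 131
  N = 82
  J = 280 − 6·131 − 82 = -588
  Z = 151 − 4·(-588) = 2503
Policy B (J := 154):
  G = 131
  N = 82
  J = 154
  Z = 151 − 4·154 = -465
ΔZ = -465 − 2503 = -2968; ΔJ = 154 − (-588) = 742
Score = (-1)·(-2968) + (-3)·742 = 742

742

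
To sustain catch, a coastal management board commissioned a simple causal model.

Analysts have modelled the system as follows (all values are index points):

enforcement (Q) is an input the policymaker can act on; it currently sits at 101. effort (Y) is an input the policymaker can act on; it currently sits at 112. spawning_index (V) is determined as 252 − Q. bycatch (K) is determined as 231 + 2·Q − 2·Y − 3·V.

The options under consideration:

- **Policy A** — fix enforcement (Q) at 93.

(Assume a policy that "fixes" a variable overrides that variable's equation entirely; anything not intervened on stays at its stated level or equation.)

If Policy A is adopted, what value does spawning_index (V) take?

159

Policy A (Q := 93):
  Q = 93
  V = 252 − 93 = 159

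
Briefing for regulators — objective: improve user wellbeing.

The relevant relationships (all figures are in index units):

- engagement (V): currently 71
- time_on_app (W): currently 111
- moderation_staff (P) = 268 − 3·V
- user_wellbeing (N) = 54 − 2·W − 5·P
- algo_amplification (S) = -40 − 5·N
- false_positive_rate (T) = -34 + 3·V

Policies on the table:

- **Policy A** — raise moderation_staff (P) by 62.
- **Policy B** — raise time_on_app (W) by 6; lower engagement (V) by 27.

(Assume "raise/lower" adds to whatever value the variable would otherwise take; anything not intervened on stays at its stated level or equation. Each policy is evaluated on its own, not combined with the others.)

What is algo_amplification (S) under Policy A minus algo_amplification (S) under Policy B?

-535

Policy A (P + 62):
  V = 71
  W = 111
  P = 268 − 3·71 (+62 from intervention) = 117
  N = 54 − 2·111 − 5·117 = -753
  S = -40 − 5·(-753) = 3725
Policy B (W + 6, V − 27):
  V = 71 − 27 = 44
  W = 111 + 6 = 117
  P = 268 − 3·44 = 136
  N = 54 − 2·117 − 5·136 = -860
  S = -40 − 5·(-860) = 4260
S: 3725 − 4260 = -535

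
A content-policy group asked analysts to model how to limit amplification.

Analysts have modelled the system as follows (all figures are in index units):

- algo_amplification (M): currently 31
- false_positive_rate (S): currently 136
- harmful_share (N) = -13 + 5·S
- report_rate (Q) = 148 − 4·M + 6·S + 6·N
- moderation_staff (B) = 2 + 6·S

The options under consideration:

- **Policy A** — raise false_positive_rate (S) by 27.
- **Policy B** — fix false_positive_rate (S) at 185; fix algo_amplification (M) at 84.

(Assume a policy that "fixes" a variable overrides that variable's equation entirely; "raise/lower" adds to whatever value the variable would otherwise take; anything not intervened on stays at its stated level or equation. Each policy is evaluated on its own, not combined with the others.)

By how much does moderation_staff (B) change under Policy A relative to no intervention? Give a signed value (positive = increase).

162

Baseline:
  S = 136
  B = 2 + 6·136 = 818
Policy A (S + 27):
  S = 136 + 27 = 163
  B = 2 + 6·163 = 980
Change in B: 980 − 818 = 162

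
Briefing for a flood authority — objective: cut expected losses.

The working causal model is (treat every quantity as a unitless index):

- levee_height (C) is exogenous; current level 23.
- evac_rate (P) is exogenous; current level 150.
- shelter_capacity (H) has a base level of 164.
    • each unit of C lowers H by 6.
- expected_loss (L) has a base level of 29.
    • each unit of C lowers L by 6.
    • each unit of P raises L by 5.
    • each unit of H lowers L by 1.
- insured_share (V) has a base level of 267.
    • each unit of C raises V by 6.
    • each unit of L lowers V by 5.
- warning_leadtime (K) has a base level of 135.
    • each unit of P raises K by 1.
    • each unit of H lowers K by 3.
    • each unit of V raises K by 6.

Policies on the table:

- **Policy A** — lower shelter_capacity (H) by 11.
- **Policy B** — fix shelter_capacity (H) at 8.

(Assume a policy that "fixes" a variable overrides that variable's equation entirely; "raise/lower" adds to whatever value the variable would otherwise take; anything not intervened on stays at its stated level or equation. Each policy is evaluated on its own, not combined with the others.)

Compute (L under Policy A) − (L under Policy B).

Policy A (H − 11):
  C = 23
  P = 150
  H = 164 − 6·23 (−11 from intervention) = 15
  L = 29 − 6·23 + 5·150 − 15 = 626
Policy B (H := 8):
  C = 23
  P = 150
  H = 8
  L = 29 − 6·23 + 5·150 − 8 = 633
L: 626 − 633 = -7

-7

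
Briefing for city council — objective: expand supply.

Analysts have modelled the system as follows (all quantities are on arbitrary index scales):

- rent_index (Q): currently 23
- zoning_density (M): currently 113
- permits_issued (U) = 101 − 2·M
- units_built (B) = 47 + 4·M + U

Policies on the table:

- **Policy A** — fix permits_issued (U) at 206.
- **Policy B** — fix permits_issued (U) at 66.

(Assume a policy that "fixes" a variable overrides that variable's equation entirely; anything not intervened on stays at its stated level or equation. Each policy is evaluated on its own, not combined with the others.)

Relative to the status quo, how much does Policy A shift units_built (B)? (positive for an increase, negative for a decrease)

331

Baseline:
  M = 113
  U = 101 − 2·113 = -125
  B = 47 + 4·113 + (-125) = 374
Policy A (U := 206):
  M = 113
  U = 206
  B = 47 + 4·113 + 206 = 705
Change in B: 705 − 374 = 331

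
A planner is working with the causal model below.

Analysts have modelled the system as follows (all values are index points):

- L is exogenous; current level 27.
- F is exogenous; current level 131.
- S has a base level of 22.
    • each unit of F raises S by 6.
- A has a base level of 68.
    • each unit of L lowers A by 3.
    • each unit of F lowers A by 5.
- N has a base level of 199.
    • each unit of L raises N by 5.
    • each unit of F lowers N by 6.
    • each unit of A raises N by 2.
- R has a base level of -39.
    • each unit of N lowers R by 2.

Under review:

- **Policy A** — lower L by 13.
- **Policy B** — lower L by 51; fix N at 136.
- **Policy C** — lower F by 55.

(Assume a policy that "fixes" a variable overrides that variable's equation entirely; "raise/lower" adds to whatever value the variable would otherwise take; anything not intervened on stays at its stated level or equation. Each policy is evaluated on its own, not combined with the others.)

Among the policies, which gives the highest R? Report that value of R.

Policy A (L − 13):
  L = 27 − 13 = 14
  F = 131
  A = 68 − 3·14 − 5·131 = -629
  N = 199 + 5·14 − 6·131 + 2·(-629) = -1775
  R = -39 − 2·(-1775) = 3511
Policy B (L − 51, N := 136):
  L = 27 − 51 = -24
  F = 131
  A = 68 − 3·(-24) − 5·131 = -515
  N = 136
  R = -39 − 2·136 = -311
Policy C (F − 55):
  L = 27
  F = 131 − 55 = 76
  A = 68 − 3·27 − 5·76 = -393
  N = 199 + 5·27 − 6·76 + 2·(-393) = -908
  R = -39 − 2·(-908) = 1777
Comparing — Policy A: R=3511, Policy B: R=-311, Policy C: R=1777. Highest is 3511 (Policy A).

3511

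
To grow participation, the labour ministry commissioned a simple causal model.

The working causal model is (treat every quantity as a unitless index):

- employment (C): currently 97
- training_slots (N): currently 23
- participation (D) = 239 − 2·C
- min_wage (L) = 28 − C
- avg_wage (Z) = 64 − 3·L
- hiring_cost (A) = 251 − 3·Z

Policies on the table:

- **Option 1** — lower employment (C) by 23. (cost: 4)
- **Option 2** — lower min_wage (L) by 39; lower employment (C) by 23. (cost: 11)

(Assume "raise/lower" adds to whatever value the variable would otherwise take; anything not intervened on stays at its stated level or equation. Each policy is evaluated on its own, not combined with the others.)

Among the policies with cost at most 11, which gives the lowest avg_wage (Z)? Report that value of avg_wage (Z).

202

Option 1 (C − 23):
  C = 97 − 23 = 74
  L = 28 − 74 = -46
  Z = 64 − 3·(-46) = 202
Option 2 (L − 39, C − 23):
  C = 97 − 23 = 74
  L = 28 − 74 (−39 from intervention) = -85
  Z = 64 − 3·(-85) = 319
Comparing — Option 1: Z=202, Option 2: Z=319. Lowest is 202 (Option 1).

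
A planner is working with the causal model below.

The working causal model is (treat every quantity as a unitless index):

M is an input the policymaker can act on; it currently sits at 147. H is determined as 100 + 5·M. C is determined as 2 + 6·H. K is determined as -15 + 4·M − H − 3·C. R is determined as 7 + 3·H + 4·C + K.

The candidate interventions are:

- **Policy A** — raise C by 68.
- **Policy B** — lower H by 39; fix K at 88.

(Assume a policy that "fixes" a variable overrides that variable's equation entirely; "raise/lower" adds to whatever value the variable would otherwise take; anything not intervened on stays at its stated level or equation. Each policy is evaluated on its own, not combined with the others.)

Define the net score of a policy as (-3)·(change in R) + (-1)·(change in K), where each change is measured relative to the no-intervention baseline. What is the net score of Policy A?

0

Baseline:
  M = 147
  H = 100 + 5·147 = 835
  C = 2 + 6·835 = 5012
  K = -15 + 4·147 − 835 − 3·5012 = -15298
  R = 7 + 3·835 + 4·5012 + (-15298) = 7262
Policy A (C + 68):
  M = 147
  H = 100 + 5·147 = 835
  C = 2 + 6·835 (+68 from intervention) = 5080
  K = -15 + 4·147 − 835 − 3·5080 = -15502
  R = 7 + 3·835 + 4·5080 + (-15502) = 7330
ΔR = 7330 − 7262 = 68; ΔK = -15502 − (-15298) = -204
Score = (-3)·68 + (-1)·(-204) = 0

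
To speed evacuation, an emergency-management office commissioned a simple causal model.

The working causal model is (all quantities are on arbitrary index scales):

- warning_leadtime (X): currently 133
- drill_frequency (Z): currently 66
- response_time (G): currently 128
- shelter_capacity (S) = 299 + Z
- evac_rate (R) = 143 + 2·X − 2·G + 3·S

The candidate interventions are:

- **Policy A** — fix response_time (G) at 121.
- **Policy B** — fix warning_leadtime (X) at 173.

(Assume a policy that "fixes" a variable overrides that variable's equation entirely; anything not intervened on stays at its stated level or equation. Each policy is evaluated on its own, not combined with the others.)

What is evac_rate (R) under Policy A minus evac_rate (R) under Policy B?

-66

Policy A (G := 121):
  X = 133
  Z = 66
  G = 121
  S = 299 + 66 = 365
  R = 143 + 2·133 − 2·121 + 3·365 = 1262
Policy B (X := 173):
  X = 173
  Z = 66
  G = 128
  S = 299 + 66 = 365
  R = 143 + 2·173 − 2·128 + 3·365 = 1328
R: 1262 − 1328 = -66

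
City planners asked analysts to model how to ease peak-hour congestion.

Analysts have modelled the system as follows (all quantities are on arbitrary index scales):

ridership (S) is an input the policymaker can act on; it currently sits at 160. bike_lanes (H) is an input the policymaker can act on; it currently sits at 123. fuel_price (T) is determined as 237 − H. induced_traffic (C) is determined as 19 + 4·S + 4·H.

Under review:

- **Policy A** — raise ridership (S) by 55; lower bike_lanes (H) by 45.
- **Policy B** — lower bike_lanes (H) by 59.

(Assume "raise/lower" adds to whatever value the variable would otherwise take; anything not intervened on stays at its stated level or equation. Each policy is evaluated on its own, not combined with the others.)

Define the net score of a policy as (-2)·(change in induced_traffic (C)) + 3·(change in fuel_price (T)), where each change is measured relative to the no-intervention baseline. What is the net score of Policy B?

649

Baseline:
  S = 160
  H = 123
  T = 237 − 123 = 114
  C = 19 + 4·160 + 4·123 = 1151
Policy B (H − 59):
  S = 160
  H = 123 − 59 = 64
  T = 237 − 64 = 173
  C = 19 + 4·160 + 4·64 = 915
ΔC = 915 − 1151 = -236; ΔT = 173 − 114 = 59
Score = (-2)·(-236) + 3·59 = 649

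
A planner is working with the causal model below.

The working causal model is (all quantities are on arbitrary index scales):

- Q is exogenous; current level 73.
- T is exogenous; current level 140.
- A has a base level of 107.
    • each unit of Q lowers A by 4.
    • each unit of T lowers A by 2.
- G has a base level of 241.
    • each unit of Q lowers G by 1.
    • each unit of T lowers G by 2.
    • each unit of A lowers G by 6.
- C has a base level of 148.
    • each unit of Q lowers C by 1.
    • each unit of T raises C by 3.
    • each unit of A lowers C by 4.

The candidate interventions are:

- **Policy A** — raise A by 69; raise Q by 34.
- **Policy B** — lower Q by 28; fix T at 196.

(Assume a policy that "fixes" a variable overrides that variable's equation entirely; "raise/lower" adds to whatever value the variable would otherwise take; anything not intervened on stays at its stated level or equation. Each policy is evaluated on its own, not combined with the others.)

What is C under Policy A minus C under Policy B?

Policy A (A + 69, Q + 34):
  Q = 73 + 34 = 107
  T = 140
  A = 107 − 4·107 − 2·140 (+69 from intervention) = -532
  C = 148 − 107 + 3·140 − 4·(-532) = 2589
Policy B (Q − 28, T := 196):
  Q = 73 − 28 = 45
  T = 196
  A = 107 − 4·45 − 2·196 = -465
  C = 148 − 45 + 3·196 − 4·(-465) = 2551
C: 2589 − 2551 = 38

38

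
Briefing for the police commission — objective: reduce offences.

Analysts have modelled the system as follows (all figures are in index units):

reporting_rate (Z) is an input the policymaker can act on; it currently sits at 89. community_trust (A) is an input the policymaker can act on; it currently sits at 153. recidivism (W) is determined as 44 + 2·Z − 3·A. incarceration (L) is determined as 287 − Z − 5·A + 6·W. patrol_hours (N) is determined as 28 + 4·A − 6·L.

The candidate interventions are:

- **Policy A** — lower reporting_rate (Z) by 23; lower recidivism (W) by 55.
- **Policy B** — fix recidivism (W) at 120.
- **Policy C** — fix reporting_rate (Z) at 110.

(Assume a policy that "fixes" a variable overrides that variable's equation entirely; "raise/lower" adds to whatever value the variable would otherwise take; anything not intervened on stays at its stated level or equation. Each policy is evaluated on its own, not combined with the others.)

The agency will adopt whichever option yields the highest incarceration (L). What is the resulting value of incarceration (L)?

153

Policy A (Z − 23, W − 55):
  Z = 89 − 23 = 66
  A = 153
  W = 44 + 2·66 − 3·153 (−55 from intervention) = -338
  L = 287 − 66 − 5·153 + 6·(-338) = -2572
Policy B (W := 120):
  Z = 89
  A = 153
  W = 120
  L = 287 − 89 − 5·153 + 6·120 = 153
Policy C (Z := 110):
  Z = 110
  A = 153
  W = 44 + 2·110 − 3·153 = -195
  L = 287 − 110 − 5·153 + 6·(-195) = -1758
Comparing — Policy A: L=-2572, Policy B: L=153, Policy C: L=-1758. Highest is 153 (Policy B).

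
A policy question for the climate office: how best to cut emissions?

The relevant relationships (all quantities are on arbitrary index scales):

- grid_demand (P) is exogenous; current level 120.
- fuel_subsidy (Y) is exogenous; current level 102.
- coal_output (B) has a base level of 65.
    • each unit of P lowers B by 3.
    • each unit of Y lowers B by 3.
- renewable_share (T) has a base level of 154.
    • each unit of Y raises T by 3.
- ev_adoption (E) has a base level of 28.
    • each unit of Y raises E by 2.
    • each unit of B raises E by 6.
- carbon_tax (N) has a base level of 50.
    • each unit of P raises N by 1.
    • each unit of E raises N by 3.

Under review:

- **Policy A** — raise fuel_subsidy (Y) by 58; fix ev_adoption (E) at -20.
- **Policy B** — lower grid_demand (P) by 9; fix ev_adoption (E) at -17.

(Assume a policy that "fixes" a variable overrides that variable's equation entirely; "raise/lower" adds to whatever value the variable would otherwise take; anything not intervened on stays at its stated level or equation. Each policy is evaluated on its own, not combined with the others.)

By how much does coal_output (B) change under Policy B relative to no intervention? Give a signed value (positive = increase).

Baseline:
  P = 120
  Y = 102
  B = 65 − 3·120 − 3·102 = -601
Policy B (P − 9, E := -17):
  P = 120 − 9 = 111
  Y = 102
  B = 65 − 3·111 − 3·102 = -574
Change in B: -574 − (-601) = 27

27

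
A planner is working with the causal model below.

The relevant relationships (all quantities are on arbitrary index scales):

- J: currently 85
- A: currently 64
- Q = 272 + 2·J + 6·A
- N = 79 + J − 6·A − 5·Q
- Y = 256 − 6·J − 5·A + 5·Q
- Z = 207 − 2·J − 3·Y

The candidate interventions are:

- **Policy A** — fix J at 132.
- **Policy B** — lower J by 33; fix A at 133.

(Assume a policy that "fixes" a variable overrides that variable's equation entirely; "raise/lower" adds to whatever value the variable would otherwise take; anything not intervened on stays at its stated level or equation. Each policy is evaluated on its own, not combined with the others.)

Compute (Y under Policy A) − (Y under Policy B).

Policy A (J := 132):
  J = 132
  A = 64
  Q = 272 + 2·132 + 6·64 = 920
  Y = 256 − 6·132 − 5·64 + 5·920 = 3744
Policy B (J − 33, A := 133):
  J = 85 − 33 = 52
  A = 133
  Q = 272 + 2·52 + 6·133 = 1174
  Y = 256 − 6·52 − 5·133 + 5·1174 = 5149
Y: 3744 − 5149 = -1405

-1405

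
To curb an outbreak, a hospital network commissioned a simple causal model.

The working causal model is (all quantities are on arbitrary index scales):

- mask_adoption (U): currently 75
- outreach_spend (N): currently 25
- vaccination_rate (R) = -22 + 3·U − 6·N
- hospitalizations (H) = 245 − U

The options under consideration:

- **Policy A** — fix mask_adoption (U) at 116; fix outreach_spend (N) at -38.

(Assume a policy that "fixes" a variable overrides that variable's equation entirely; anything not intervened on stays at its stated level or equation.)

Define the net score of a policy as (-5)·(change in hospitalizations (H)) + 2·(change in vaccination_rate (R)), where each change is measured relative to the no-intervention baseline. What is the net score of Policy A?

1207

Baseline:
  U = 75
  N = 25
  R = -22 + 3·75 − 6·25 = 53
  H = 245 − 75 = 170
Policy A (U := 116, N := -38):
  U = 116
  N = -38
  R = -22 + 3·116 − 6·(-38) = 554
  H = 245 − 116 = 129
ΔH = 129 − 170 = -41; ΔR = 554 − 53 = 501
Score = (-5)·(-41) + 2·501 = 1207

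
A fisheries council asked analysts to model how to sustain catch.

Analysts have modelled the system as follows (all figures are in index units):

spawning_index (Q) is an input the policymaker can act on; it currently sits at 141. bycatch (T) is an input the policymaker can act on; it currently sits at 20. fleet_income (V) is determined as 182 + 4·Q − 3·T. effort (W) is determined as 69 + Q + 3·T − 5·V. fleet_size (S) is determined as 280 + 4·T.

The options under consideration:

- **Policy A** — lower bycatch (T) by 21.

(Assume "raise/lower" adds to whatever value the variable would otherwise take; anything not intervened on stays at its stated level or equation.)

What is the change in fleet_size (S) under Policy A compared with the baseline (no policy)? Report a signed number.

-84

Baseline:
  T = 20
  S = 280 + 4·20 = 360
Policy A (T − 21):
  T = 20 − 21 = -1
  S = 280 + 4·(-1) = 276
Change in S: 276 − 360 = -84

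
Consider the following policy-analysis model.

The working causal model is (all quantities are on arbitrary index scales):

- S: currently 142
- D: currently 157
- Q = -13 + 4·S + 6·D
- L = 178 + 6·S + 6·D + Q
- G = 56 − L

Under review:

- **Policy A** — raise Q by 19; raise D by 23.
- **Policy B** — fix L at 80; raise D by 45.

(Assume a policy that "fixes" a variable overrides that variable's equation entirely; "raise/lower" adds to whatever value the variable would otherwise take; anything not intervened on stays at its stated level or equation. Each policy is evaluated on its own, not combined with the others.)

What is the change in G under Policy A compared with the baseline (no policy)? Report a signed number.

-295

Baseline:
  S = 142
  D = 157
  Q = -13 + 4·142 + 6·157 = 1497
  L = 178 + 6·142 + 6·157 + 1497 = 3469
  G = 56 − 3469 = -3413
Policy A (Q + 19, D + 23):
  S = 142
  D = 157 + 23 = 180
  Q = -13 + 4·142 + 6·180 (+19 from intervention) = 1654
  L = 178 + 6·142 + 6·180 + 1654 = 3764
  G = 56 − 3764 = -3708
Change in G: -3708 − (-3413) = -295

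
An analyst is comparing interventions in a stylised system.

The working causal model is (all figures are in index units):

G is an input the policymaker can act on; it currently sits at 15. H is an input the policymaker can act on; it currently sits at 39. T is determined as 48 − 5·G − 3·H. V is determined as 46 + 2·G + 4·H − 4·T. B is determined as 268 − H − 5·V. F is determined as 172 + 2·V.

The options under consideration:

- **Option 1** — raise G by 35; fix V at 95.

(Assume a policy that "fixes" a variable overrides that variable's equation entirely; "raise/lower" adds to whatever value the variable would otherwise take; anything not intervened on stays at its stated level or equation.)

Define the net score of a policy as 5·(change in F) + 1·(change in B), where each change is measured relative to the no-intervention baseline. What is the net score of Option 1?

Baseline:
  G = 15
  H = 39
  T = 48 − 5·15 − 3·39 = -144
  V = 46 + 2·15 + 4·39 − 4·(-144) = 808
  B = 268 − 39 − 5·808 = -3811
  F = 172 + 2·808 = 1788
Option 1 (G + 35, V := 95):
  G = 15 + 35 = 50
  H = 39
  T = 48 − 5·50 − 3·39 = -319
  V = 95
  B = 268 − 39 − 5·95 = -246
  F = 172 + 2·95 = 362
ΔF = 362 − 1788 = -1426; ΔB = -246 − (-3811) = 3565
Score = 5·(-1426) + 1·3565 = -3565

-3565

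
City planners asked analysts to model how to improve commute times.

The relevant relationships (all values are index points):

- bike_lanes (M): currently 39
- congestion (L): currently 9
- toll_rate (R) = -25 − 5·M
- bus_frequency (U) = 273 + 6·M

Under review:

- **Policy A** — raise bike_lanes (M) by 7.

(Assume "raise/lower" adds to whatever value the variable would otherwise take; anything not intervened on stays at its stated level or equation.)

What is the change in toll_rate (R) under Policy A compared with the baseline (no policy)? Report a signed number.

Baseline:
  M = 39
  R = -25 − 5·39 = -220
Policy A (M + 7):
  M = 39 + 7 = 46
  R = -25 − 5·46 = -255
Change in R: -255 − (-220) = -35

-35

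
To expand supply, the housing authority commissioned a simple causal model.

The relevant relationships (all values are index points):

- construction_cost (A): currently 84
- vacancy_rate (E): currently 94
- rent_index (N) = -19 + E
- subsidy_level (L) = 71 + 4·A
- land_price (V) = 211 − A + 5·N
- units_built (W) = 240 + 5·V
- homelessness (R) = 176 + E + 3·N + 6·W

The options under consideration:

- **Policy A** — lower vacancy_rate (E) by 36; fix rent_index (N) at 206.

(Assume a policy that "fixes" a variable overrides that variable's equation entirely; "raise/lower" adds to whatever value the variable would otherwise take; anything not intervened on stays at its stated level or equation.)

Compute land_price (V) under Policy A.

Policy A (E − 36, N := 206):
  A = 84
  E = 94 − 36 = 58
  N = 206
  V = 211 − 84 + 5·206 = 1157

1157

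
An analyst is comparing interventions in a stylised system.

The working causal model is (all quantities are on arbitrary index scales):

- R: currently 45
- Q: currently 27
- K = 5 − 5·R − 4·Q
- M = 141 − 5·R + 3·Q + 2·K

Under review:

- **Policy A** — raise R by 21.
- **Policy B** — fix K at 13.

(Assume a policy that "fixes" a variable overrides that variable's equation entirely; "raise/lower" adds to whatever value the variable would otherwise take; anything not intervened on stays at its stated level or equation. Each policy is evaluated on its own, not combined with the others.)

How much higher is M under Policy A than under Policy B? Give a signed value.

-997

Policy A (R + 21):
  R = 45 + 21 = 66
  Q = 27
  K = 5 − 5·66 − 4·27 = -433
  M = 141 − 5·66 + 3·27 + 2·(-433) = -974
Policy B (K := 13):
  R = 45
  Q = 27
  K = 13
  M = 141 − 5·45 + 3·27 + 2·13 = 23
M: -974 − 23 = -997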